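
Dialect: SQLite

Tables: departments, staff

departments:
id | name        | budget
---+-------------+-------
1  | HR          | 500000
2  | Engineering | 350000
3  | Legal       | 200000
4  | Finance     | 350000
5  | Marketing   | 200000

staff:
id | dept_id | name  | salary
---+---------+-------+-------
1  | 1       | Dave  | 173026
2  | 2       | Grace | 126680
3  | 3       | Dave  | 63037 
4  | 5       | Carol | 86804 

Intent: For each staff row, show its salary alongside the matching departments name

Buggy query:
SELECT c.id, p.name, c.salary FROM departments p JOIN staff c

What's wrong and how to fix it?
Bug: JOIN with no ON clause produces a cartesian product; every staff row pairs with every departments row

Fix: Add ON c.dept_id = p.id to the JOIN

Corrected query:
SELECT c.id, p.name, c.salary FROM departments p JOIN staff c ON c.dept_id = p.id

Result:
id | name        | salary
---+-------------+-------
1  | HR          | 173026
2  | Engineering | 126680
3  | Legal       | 63037 
4  | Marketing   | 86804 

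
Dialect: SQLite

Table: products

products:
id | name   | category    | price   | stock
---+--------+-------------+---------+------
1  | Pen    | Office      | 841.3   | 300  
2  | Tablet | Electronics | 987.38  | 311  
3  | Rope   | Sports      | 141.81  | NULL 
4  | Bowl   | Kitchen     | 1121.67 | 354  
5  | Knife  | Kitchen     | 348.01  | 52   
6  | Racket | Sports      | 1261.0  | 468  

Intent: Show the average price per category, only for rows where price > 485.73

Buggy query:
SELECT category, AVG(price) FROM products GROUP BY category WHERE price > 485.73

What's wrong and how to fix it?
Bug: Row-level WHERE must come before GROUP BY in the clause order

Fix: Move the WHERE clause before GROUP BY

Corrected query:
SELECT category, AVG(price) FROM products WHERE price > 485.73 GROUP BY category

Result:
category    | AVG(price)
------------+-----------
Electronics | 987.38    
Kitchen     | 1121.67   
Office      | 841.3     
Sports      | 1261      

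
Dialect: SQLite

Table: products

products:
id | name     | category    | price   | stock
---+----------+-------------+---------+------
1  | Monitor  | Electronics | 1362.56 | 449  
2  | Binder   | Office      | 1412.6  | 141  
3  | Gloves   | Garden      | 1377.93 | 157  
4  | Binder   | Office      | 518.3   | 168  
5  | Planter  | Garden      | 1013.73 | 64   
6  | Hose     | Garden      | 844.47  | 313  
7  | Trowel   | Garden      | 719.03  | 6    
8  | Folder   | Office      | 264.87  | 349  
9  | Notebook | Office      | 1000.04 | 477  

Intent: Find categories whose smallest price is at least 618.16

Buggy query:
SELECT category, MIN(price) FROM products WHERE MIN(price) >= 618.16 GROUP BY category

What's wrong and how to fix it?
Bug: Aggregates like MIN are computed per group after WHERE runs

Fix: Replace WHERE with HAVING after the GROUP BY

Corrected query:
SELECT category, MIN(price) FROM products GROUP BY category HAVING MIN(price) >= 618.16

Result:
category    | MIN(price)
------------+-----------
Electronics | 1362.56   
Garden      | 719.03    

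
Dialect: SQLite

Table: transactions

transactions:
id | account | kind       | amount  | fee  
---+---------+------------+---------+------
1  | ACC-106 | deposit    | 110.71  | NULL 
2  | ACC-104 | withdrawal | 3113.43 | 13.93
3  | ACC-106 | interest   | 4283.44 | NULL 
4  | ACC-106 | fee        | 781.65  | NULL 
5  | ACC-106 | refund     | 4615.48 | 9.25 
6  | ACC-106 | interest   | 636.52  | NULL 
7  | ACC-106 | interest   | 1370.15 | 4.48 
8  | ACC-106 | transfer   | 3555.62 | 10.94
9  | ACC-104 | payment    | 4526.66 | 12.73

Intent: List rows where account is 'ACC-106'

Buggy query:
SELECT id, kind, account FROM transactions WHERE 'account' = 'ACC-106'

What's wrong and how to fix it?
Bug: 'account' in single quotes is a string literal, not the column; the comparison is literal-vs-literal and never true

Fix: Reference the column as account without single quotes

Corrected query:
SELECT id, kind, account FROM transactions WHERE account = 'ACC-106'

Result:
id | kind     | account
---+----------+--------
1  | deposit  | ACC-106
3  | interest | ACC-106
4  | fee      | ACC-106
5  | refund   | ACC-106
6  | interest | ACC-106
7  | interest | ACC-106
8  | transfer | ACC-106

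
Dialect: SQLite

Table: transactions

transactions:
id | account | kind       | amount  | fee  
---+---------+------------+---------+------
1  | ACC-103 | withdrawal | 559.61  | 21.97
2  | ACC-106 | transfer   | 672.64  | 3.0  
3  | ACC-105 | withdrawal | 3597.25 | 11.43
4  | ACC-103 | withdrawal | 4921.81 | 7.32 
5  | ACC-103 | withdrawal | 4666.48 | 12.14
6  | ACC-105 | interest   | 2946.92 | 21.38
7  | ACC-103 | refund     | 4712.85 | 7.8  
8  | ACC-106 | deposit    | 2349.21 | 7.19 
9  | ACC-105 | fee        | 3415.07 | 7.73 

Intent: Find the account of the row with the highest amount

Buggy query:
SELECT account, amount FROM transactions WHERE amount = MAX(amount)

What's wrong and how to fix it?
Bug: WHERE is evaluated per row; an aggregate over the whole table isn't defined there

Fix: Use a subquery: WHERE amount = (SELECT MAX(amount) FROM transactions)

Corrected query:
SELECT account, amount FROM transactions WHERE amount = (SELECT MAX(amount) FROM transactions)

Result:
account | amount 
--------+--------
ACC-103 | 4921.81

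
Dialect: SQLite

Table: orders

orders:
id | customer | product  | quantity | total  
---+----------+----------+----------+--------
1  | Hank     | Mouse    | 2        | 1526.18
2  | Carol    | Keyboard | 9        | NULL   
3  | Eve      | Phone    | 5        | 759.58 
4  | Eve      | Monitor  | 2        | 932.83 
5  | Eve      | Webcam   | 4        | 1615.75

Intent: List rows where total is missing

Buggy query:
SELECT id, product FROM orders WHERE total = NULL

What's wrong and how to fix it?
Bug: Comparing to NULL with '=' never matches; NULL = NULL is unknown, not true

Fix: Replace '= NULL' with 'IS NULL'

Corrected query:
SELECT id, product FROM orders WHERE total IS NULL

Result:
id | product 
---+---------
2  | Keyboard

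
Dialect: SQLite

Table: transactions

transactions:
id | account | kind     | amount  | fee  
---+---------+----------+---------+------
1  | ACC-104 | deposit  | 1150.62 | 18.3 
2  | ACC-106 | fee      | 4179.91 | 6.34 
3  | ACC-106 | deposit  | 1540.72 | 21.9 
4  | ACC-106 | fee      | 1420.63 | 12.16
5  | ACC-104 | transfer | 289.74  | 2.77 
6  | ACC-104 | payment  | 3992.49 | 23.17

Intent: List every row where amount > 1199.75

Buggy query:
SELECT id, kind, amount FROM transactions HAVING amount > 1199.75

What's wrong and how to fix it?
Bug: This is a non-aggregate query (no GROUP BY, no aggregates), so in SQLite the HAVING clause is invalid here; a row-level condition belongs in WHERE

Fix: Replace HAVING with WHERE since the condition applies to individual rows

Corrected query:
SELECT id, kind, amount FROM transactions WHERE amount > 1199.75

Result:
id | kind    | amount 
---+---------+--------
2  | fee     | 4179.91
3  | deposit | 1540.72
4  | fee     | 1420.63
6  | payment | 3992.49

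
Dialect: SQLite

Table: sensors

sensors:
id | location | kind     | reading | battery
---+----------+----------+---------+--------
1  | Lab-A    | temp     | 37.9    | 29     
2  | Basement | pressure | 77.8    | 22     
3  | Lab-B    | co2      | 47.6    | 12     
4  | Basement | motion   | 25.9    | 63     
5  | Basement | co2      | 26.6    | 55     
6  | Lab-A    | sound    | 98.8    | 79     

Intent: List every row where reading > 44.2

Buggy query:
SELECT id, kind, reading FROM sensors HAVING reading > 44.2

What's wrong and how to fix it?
Bug: This is a non-aggregate query (no GROUP BY, no aggregates), so in SQLite the HAVING clause is invalid here; a row-level condition belongs in WHERE

Fix: Replace HAVING with WHERE since the condition applies to individual rows

Corrected query:
SELECT id, kind, reading FROM sensors WHERE reading > 44.2

Result:
id | kind     | reading
---+----------+--------
2  | pressure | 77.8   
3  | co2      | 47.6   
6  | sound    | 98.8   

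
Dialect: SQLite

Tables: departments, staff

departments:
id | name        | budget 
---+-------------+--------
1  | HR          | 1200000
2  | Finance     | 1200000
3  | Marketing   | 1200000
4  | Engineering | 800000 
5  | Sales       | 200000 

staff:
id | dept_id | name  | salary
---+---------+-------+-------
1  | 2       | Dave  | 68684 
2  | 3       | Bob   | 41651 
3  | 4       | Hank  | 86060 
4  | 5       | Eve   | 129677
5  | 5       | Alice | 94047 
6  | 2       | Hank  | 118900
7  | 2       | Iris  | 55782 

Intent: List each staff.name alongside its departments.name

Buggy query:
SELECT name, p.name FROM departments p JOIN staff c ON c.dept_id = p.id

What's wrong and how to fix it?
Bug: 'name' exists in both joined tables, so the database can't tell which one is meant

Fix: Qualify the column with its table alias (c.name)

Corrected query:
SELECT c.name, p.name FROM departments p JOIN staff c ON c.dept_id = p.id

Result:
name  | name       
------+------------
Dave  | Finance    
Bob   | Marketing  
Hank  | Engineering
Eve   | Sales      
Alice | Sales      
Hank  | Finance    
Iris  | Finance    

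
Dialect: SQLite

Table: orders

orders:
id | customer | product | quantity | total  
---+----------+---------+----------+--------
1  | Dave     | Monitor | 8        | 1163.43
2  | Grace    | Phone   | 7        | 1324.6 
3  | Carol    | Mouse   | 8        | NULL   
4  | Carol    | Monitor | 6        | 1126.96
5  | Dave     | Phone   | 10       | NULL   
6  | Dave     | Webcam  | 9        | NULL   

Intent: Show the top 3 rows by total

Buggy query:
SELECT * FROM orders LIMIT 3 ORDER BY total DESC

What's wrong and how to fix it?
Bug: LIMIT must come after ORDER BY

Fix: Sort with ORDER BY, then apply LIMIT

Corrected query:
SELECT * FROM orders ORDER BY total DESC LIMIT 3

Result:
id | customer | product | quantity | total  
---+----------+---------+----------+--------
2  | Grace    | Phone   | 7        | 1324.6 
1  | Dave     | Monitor | 8        | 1163.43
4  | Carol    | Monitor | 6        | 1126.96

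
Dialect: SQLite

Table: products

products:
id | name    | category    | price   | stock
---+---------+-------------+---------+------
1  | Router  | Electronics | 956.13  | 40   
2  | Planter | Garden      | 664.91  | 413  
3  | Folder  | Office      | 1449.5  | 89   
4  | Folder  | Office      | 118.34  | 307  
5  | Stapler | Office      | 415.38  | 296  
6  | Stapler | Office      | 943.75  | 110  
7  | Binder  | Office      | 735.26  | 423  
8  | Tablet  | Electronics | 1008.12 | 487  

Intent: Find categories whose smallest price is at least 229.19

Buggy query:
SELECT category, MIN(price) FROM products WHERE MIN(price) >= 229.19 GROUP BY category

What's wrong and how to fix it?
Bug: MIN() in WHERE is a misuse of aggregate

Fix: Replace WHERE with HAVING after the GROUP BY

Corrected query:
SELECT category, MIN(price) FROM products GROUP BY category HAVING MIN(price) >= 229.19

Result:
category    | MIN(price)
------------+-----------
Electronics | 956.13    
Garden      | 664.91    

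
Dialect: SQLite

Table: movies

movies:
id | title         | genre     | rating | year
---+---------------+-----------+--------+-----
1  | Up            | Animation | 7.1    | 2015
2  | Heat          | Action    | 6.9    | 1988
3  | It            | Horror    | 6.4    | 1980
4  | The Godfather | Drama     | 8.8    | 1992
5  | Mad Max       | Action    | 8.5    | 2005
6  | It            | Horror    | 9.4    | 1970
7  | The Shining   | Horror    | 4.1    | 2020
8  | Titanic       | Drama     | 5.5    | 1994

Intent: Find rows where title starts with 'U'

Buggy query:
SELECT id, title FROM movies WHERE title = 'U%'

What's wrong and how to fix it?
Bug: Wildcards only work with LIKE; '=' treats '%' as a literal character

Fix: Replace '=' with LIKE so 'U%' is treated as a pattern

Corrected query:
SELECT id, title FROM movies WHERE title LIKE 'U%'

Result:
id | title
---+------
1  | Up   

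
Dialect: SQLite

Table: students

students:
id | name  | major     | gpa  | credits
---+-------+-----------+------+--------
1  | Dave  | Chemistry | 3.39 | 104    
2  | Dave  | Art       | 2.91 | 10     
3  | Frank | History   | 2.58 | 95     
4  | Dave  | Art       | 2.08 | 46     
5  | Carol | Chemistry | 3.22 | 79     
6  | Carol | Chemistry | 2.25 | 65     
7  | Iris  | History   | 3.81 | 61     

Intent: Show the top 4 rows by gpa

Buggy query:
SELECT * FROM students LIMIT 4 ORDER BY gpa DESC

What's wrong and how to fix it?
Bug: LIMIT must come after ORDER BY

Fix: Swap the clauses: ORDER BY first, then LIMIT

Corrected query:
SELECT * FROM students ORDER BY gpa DESC LIMIT 4

Result:
id | name  | major     | gpa  | credits
---+-------+-----------+------+--------
7  | Iris  | History   | 3.81 | 61     
1  | Dave  | Chemistry | 3.39 | 104    
5  | Carol | Chemistry | 3.22 | 79     
2  | Dave  | Art       | 2.91 | 10     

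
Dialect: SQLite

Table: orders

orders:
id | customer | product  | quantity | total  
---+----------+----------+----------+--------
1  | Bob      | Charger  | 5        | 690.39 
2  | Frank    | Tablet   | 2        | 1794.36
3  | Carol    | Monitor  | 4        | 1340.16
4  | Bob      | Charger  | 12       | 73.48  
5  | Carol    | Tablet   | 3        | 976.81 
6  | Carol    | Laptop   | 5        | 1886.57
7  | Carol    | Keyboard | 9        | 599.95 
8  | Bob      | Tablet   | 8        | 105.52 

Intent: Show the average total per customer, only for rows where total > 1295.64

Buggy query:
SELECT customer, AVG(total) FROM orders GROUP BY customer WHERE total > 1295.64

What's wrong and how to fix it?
Bug: WHERE cannot follow GROUP BY

Fix: Place WHERE between FROM and GROUP BY

Corrected query:
SELECT customer, AVG(total) FROM orders WHERE total > 1295.64 GROUP BY customer

Result:
customer | AVG(total)
---------+-----------
Carol    | 1613.365  
Frank    | 1794.36   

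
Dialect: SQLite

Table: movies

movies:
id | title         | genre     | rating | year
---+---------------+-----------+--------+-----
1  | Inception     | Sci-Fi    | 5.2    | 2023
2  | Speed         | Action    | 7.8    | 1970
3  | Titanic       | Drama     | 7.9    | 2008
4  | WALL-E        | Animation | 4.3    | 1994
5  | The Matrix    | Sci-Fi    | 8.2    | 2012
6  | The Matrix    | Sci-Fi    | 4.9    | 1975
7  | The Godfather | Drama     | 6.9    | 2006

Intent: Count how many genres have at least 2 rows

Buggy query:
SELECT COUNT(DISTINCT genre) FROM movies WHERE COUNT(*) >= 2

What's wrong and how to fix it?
Bug: COUNT(*) cannot appear in WHERE; the per-group count doesn't exist yet

Fix: Use a subquery that GROUPs and filters with HAVING, then count its rows

Corrected query:
SELECT COUNT(*) FROM (SELECT genre FROM movies GROUP BY genre HAVING COUNT(*) >= 2)

Result:
COUNT(*)
--------
2       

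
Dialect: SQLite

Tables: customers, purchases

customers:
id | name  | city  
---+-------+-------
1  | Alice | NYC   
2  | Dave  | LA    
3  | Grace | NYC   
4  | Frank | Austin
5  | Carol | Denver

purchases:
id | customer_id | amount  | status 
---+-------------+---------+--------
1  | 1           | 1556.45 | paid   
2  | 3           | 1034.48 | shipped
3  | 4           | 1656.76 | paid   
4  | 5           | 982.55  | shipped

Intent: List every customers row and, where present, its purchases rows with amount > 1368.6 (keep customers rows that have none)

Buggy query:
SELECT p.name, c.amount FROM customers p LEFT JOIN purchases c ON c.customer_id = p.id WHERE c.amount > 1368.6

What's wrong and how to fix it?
Bug: Filtering c.amount in WHERE discards the NULL rows produced by LEFT JOIN, turning it into an inner join

Fix: Move the right-table condition into the ON clause so unmatched parents are kept

Corrected query:
SELECT p.name, c.amount FROM customers p LEFT JOIN purchases c ON c.customer_id = p.id AND c.amount > 1368.6

Result:
name  | amount 
------+--------
Alice | 1556.45
Dave  | NULL   
Grace | NULL   
Frank | 1656.76
Carol | NULL   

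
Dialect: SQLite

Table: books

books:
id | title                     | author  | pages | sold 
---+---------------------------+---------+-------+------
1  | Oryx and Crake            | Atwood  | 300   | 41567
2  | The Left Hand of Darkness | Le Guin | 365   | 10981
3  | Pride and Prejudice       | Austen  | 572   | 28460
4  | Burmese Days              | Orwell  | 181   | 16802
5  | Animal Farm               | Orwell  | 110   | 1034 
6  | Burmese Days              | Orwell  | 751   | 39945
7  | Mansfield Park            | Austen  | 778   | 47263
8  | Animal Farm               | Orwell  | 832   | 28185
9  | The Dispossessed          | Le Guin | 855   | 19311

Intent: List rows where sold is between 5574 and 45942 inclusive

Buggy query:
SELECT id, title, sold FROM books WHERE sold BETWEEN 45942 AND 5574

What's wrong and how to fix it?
Bug: BETWEEN expects the lower bound first; with 45942 AND 5574 the range is empty

Fix: Swap the bounds so the smaller value comes first

Corrected query:
SELECT id, title, sold FROM books WHERE sold BETWEEN 5574 AND 45942

Result:
id | title                     | sold 
---+---------------------------+------
1  | Oryx and Crake            | 41567
2  | The Left Hand of Darkness | 10981
3  | Pride and Prejudice       | 28460
4  | Burmese Days              | 16802
6  | Burmese Days              | 39945
8  | Animal Farm               | 28185
9  | The Dispossessed          | 19311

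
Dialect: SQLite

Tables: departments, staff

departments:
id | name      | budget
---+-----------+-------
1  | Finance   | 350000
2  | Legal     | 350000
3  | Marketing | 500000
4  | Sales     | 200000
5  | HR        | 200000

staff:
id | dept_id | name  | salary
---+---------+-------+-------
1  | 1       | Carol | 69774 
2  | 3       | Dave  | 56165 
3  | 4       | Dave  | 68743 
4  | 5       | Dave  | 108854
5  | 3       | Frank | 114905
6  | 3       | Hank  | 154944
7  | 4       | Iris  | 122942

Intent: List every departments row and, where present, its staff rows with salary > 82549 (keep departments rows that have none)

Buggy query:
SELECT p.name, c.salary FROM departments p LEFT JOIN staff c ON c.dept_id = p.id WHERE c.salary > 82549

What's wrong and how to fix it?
Bug: A WHERE condition on the right-hand table after LEFT JOIN drops unmatched parents

Fix: Move the right-table condition into the ON clause so unmatched parents are kept

Corrected query:
SELECT p.name, c.salary FROM departments p LEFT JOIN staff c ON c.dept_id = p.id AND c.salary > 82549

Result:
name      | salary
----------+-------
Finance   | NULL  
Legal     | NULL  
Marketing | 114905
Marketing | 154944
Sales     | 122942
HR        | 108854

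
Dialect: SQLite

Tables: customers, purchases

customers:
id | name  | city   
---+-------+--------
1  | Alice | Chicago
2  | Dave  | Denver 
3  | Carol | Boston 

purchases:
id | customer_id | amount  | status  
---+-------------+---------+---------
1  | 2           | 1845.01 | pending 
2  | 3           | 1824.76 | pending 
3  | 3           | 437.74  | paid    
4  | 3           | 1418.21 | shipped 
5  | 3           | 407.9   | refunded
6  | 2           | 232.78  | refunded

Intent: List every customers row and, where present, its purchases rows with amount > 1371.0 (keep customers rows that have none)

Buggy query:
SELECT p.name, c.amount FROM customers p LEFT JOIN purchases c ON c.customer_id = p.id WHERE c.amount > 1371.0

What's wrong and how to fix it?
Bug: Filtering c.amount in WHERE discards the NULL rows produced by LEFT JOIN, turning it into an inner join

Fix: Move the right-table condition into the ON clause so unmatched parents are kept

Corrected query:
SELECT p.name, c.amount FROM customers p LEFT JOIN purchases c ON c.customer_id = p.id AND c.amount > 1371.0

Result:
name  | amount 
------+--------
Alice | NULL   
Dave  | 1845.01
Carol | 1418.21
Carol | 1824.76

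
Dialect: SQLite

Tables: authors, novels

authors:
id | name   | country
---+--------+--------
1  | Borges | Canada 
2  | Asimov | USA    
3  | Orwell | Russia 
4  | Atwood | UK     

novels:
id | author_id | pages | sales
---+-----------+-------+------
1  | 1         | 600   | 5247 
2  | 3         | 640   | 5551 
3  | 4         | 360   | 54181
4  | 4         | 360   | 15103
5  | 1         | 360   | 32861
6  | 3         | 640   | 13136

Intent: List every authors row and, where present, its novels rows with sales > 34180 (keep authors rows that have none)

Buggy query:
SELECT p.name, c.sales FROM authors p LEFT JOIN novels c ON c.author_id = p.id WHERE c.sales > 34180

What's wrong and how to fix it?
Bug: A WHERE condition on the right-hand table after LEFT JOIN drops unmatched parents

Fix: Move the right-table condition into the ON clause so unmatched parents are kept

Corrected query:
SELECT p.name, c.sales FROM authors p LEFT JOIN novels c ON c.author_id = p.id AND c.sales > 34180

Result:
name   | sales
-------+------
Borges | NULL 
Asimov | NULL 
Orwell | NULL 
Atwood | 54181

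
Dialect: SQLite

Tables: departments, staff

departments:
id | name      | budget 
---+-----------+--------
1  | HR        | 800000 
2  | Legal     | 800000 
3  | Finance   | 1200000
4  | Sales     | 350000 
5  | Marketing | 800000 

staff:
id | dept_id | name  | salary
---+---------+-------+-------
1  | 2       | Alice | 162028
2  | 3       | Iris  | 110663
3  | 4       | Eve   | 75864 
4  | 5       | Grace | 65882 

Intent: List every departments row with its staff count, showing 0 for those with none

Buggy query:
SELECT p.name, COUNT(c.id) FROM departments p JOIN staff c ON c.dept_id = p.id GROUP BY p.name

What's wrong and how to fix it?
Bug: INNER JOIN drops departments rows that have no matching staff rows

Fix: Use LEFT JOIN so parents without children still appear (COUNT(c.id) gives 0)

Corrected query:
SELECT p.name, COUNT(c.id) FROM departments p LEFT JOIN staff c ON c.dept_id = p.id GROUP BY p.name

Result:
name      | COUNT(c.id)
----------+------------
Finance   | 1          
HR        | 0          
Legal     | 1          
Marketing | 1          
Sales     | 1          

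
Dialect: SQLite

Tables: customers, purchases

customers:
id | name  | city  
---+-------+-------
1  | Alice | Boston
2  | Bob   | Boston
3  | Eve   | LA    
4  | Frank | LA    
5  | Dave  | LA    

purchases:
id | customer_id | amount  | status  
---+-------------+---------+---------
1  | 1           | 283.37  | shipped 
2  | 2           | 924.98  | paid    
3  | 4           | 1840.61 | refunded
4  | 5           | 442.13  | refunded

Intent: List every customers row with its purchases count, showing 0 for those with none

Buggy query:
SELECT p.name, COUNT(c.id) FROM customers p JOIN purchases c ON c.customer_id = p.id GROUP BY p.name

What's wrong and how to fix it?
Bug: An inner join excludes parents with zero children

Fix: Switch to LEFT JOIN to retain unmatched parent rows

Corrected query:
SELECT p.name, COUNT(c.id) FROM customers p LEFT JOIN purchases c ON c.customer_id = p.id GROUP BY p.name

Result:
name  | COUNT(c.id)
------+------------
Alice | 1          
Bob   | 1          
Dave  | 1          
Eve   | 0          
Frank | 1          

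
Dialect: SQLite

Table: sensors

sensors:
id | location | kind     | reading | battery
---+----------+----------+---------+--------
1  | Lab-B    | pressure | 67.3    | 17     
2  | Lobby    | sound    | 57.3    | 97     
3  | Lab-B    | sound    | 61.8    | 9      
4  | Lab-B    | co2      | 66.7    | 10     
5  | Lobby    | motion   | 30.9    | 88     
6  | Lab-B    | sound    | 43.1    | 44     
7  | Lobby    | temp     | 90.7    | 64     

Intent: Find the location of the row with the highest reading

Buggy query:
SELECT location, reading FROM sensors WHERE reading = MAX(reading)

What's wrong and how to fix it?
Bug: WHERE is evaluated per row; an aggregate over the whole table isn't defined there

Fix: Use a subquery: WHERE reading = (SELECT MAX(reading) FROM sensors)

Corrected query:
SELECT location, reading FROM sensors WHERE reading = (SELECT MAX(reading) FROM sensors)

Result:
location | reading
---------+--------
Lobby    | 90.7   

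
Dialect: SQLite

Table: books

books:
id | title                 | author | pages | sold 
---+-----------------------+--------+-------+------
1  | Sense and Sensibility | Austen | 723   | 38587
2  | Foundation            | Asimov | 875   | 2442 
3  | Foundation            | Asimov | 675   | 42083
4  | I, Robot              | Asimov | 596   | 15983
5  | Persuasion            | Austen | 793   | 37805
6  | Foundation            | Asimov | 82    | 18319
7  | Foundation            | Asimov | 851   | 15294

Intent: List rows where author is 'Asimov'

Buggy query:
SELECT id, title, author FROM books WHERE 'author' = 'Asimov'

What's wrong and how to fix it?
Bug: Single quotes denote string literals in SQL; the column name is being compared as a constant string

Fix: Reference the column as author without single quotes

Corrected query:
SELECT id, title, author FROM books WHERE author = 'Asimov'

Result:
id | title      | author
---+------------+-------
2  | Foundation | Asimov
3  | Foundation | Asimov
4  | I, Robot   | Asimov
6  | Foundation | Asimov
7  | Foundation | Asimov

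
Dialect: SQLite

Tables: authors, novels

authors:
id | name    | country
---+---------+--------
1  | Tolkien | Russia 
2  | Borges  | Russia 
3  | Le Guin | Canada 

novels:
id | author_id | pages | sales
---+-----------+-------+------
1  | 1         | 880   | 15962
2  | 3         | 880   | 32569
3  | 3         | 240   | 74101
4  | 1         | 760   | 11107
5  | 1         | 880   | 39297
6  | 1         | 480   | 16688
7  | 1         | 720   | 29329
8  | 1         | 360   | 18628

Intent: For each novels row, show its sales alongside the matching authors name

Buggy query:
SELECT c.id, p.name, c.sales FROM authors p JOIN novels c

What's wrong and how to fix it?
Bug: Missing join condition: each novels row is matched to all authors rows instead of just its own

Fix: Add ON c.author_id = p.id to the JOIN

Corrected query:
SELECT c.id, p.name, c.sales FROM authors p JOIN novels c ON c.author_id = p.id

Result:
id | name    | sales
---+---------+------
1  | Tolkien | 15962
2  | Le Guin | 32569
3  | Le Guin | 74101
4  | Tolkien | 11107
5  | Tolkien | 39297
6  | Tolkien | 16688
7  | Tolkien | 29329
8  | Tolkien | 18628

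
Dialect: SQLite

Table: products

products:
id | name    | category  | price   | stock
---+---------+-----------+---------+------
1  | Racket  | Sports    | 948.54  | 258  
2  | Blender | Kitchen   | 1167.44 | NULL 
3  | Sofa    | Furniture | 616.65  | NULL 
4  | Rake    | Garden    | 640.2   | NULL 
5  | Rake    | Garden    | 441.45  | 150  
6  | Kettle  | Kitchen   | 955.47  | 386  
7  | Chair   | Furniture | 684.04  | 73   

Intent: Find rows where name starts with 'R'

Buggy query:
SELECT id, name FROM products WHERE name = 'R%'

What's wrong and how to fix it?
Bug: '=' compares the literal string including the % character; pattern matching needs LIKE

Fix: Replace '=' with LIKE so 'R%' is treated as a pattern

Corrected query:
SELECT id, name FROM products WHERE name LIKE 'R%'

Result:
id | name  
---+-------
1  | Racket
4  | Rake  
5  | Rake  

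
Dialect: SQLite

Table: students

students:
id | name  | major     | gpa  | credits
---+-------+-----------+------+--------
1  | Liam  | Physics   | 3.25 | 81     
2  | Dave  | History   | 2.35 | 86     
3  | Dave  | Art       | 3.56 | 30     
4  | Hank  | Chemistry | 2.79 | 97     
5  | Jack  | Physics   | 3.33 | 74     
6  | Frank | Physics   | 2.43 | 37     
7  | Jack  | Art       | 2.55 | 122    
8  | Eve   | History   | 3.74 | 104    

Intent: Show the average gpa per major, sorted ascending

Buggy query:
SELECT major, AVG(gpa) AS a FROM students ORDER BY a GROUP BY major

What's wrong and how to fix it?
Bug: ORDER BY appears before GROUP BY; SQL clause order requires GROUP BY first

Fix: Reorder: SELECT … FROM … GROUP BY … ORDER BY …

Corrected query:
SELECT major, AVG(gpa) AS a FROM students GROUP BY major ORDER BY a

Result:
major     | a       
----------+---------
Chemistry | 2.79    
Physics   | 3.003333
History   | 3.045   
Art       | 3.055   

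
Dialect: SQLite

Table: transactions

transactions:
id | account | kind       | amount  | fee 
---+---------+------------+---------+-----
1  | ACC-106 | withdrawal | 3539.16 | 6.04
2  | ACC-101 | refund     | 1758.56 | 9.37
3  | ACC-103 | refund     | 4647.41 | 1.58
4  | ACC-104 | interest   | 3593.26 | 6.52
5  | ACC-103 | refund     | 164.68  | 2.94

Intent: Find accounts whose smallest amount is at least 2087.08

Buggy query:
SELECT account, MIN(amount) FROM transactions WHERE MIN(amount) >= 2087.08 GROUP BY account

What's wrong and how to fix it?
Bug: Aggregates like MIN are computed per group after WHERE runs

Fix: Use HAVING for the per-group MIN condition

Corrected query:
SELECT account, MIN(amount) FROM transactions GROUP BY account HAVING MIN(amount) >= 2087.08

Result:
account | MIN(amount)
--------+------------
ACC-104 | 3593.26    
ACC-106 | 3539.16    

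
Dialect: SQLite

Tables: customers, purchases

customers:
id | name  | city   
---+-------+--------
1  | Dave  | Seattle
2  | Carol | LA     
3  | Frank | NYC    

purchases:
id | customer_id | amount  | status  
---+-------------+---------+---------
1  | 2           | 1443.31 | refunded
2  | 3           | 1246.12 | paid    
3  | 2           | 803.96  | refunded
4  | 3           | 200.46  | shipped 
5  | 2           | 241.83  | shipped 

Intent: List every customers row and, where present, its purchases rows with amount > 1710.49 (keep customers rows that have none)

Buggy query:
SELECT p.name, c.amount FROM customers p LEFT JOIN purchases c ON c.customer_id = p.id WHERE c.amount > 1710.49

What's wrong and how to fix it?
Bug: A WHERE condition on the right-hand table after LEFT JOIN drops unmatched parents

Fix: Move the right-table condition into the ON clause so unmatched parents are kept

Corrected query:
SELECT p.name, c.amount FROM customers p LEFT JOIN purchases c ON c.customer_id = p.id AND c.amount > 1710.49

Result:
name  | amount
------+-------
Dave  | NULL  
Carol | NULL  
Frank | NULL  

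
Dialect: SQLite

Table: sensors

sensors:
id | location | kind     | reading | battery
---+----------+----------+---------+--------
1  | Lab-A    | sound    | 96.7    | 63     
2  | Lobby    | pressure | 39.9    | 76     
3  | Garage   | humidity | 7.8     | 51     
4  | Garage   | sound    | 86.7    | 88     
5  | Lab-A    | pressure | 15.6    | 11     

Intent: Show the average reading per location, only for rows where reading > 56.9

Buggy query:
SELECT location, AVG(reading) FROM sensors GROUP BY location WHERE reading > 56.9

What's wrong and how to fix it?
Bug: WHERE cannot follow GROUP BY

Fix: Place WHERE between FROM and GROUP BY

Corrected query:
SELECT location, AVG(reading) FROM sensors WHERE reading > 56.9 GROUP BY location

Result:
location | AVG(reading)
---------+-------------
Garage   | 86.7        
Lab-A    | 96.7        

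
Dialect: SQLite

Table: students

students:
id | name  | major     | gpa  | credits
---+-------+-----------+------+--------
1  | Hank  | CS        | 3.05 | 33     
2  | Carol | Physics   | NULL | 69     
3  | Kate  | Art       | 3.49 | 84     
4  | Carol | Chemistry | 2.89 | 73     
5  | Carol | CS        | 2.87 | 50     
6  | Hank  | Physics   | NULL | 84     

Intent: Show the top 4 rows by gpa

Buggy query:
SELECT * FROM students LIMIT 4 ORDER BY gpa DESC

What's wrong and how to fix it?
Bug: ORDER BY cannot follow LIMIT; LIMIT is the final clause

Fix: Swap the clauses: ORDER BY first, then LIMIT

Corrected query:
SELECT * FROM students ORDER BY gpa DESC LIMIT 4

Result:
id | name  | major     | gpa  | credits
---+-------+-----------+------+--------
3  | Kate  | Art       | 3.49 | 84     
1  | Hank  | CS        | 3.05 | 33     
4  | Carol | Chemistry | 2.89 | 73     
5  | Carol | CS        | 2.87 | 50     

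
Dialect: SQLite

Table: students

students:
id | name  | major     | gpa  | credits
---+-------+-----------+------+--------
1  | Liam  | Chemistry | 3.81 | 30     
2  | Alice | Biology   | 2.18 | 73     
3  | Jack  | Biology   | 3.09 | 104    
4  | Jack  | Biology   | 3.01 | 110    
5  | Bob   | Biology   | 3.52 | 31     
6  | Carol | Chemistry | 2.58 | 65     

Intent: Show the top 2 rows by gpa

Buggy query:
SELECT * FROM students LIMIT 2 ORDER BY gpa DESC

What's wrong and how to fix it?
Bug: ORDER BY cannot follow LIMIT; LIMIT is the final clause

Fix: Sort with ORDER BY, then apply LIMIT

Corrected query:
SELECT * FROM students ORDER BY gpa DESC LIMIT 2

Result:
id | name | major     | gpa  | credits
---+------+-----------+------+--------
1  | Liam | Chemistry | 3.81 | 30     
5  | Bob  | Biology   | 3.52 | 31     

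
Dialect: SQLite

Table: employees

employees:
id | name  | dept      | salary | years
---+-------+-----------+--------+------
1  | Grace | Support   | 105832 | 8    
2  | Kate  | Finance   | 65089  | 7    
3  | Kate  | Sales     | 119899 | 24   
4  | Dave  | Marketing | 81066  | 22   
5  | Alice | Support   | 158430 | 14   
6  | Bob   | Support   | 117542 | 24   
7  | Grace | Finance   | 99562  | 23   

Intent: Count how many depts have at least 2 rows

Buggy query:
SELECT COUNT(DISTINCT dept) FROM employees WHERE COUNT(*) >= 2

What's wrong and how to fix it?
Bug: WHERE filters individual rows, not groups, so a group-level COUNT is invalid there

Fix: Group first with HAVING COUNT(*) >= 2, then COUNT the resulting groups

Corrected query:
SELECT COUNT(*) FROM (SELECT dept FROM employees GROUP BY dept HAVING COUNT(*) >= 2)

Result:
COUNT(*)
--------
2       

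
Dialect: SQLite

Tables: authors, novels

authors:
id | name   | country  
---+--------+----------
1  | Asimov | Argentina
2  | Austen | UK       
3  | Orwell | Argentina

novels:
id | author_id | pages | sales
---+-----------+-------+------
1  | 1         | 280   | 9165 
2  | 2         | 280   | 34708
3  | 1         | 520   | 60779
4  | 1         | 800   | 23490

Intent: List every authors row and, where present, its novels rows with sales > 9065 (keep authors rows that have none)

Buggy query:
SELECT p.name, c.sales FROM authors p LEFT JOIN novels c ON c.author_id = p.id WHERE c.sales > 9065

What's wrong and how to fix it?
Bug: Filtering c.sales in WHERE discards the NULL rows produced by LEFT JOIN, turning it into an inner join

Fix: Move the right-table condition into the ON clause so unmatched parents are kept

Corrected query:
SELECT p.name, c.sales FROM authors p LEFT JOIN novels c ON c.author_id = p.id AND c.sales > 9065

Result:
name   | sales
-------+------
Asimov | 9165 
Asimov | 23490
Asimov | 60779
Austen | 34708
Orwell | NULL 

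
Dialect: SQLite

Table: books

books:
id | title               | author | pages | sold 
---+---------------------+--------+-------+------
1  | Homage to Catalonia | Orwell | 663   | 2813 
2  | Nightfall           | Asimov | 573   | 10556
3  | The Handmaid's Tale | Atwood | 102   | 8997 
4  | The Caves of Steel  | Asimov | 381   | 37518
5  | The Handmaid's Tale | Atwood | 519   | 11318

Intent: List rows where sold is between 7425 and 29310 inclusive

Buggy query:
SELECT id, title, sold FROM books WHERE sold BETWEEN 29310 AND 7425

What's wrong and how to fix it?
Bug: BETWEEN expects the lower bound first; with 29310 AND 7425 the range is empty

Fix: Swap the bounds so the smaller value comes first

Corrected query:
SELECT id, title, sold FROM books WHERE sold BETWEEN 7425 AND 29310

Result:
id | title               | sold 
---+---------------------+------
2  | Nightfall           | 10556
3  | The Handmaid's Tale | 8997 
5  | The Handmaid's Tale | 11318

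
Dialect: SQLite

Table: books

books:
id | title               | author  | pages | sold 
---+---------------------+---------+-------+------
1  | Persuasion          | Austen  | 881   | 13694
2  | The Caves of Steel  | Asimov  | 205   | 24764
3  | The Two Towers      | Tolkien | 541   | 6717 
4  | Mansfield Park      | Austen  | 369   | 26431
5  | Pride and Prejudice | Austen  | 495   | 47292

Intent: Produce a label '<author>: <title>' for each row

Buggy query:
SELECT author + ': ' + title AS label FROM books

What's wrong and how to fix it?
Bug: '+' is numeric addition; on text columns SQLite converts them to 0 instead of concatenating

Fix: Use the || operator for string concatenation

Corrected query:
SELECT author || ': ' || title AS label FROM books

Result:
label                      
---------------------------
Austen: Persuasion         
Asimov: The Caves of Steel 
Tolkien: The Two Towers    
Austen: Mansfield Park     
Austen: Pride and Prejudice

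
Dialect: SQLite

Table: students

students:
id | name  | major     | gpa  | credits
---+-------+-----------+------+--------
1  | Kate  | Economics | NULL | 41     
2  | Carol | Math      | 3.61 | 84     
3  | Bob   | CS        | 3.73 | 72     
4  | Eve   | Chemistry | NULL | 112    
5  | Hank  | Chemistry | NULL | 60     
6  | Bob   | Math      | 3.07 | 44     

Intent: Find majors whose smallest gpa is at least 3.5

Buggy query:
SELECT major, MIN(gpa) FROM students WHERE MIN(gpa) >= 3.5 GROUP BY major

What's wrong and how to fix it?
Bug: Aggregates like MIN are computed per group after WHERE runs

Fix: Replace WHERE with HAVING after the GROUP BY

Corrected query:
SELECT major, MIN(gpa) FROM students GROUP BY major HAVING MIN(gpa) >= 3.5

Result:
major | MIN(gpa)
------+---------
CS    | 3.73    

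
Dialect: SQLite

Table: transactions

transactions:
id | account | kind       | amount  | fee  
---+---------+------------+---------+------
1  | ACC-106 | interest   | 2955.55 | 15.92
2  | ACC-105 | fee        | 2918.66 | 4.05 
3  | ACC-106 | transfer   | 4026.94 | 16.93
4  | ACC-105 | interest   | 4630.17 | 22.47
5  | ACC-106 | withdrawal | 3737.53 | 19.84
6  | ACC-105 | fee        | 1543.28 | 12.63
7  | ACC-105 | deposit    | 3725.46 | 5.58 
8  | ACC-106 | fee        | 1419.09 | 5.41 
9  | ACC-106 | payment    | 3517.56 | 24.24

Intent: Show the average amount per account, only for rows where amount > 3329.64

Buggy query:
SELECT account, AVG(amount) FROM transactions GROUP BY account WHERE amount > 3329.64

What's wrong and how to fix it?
Bug: WHERE cannot follow GROUP BY

Fix: Move the WHERE clause before GROUP BY

Corrected query:
SELECT account, AVG(amount) FROM transactions WHERE amount > 3329.64 GROUP BY account

Result:
account | AVG(amount)
--------+------------
ACC-105 | 4177.815   
ACC-106 | 3760.676667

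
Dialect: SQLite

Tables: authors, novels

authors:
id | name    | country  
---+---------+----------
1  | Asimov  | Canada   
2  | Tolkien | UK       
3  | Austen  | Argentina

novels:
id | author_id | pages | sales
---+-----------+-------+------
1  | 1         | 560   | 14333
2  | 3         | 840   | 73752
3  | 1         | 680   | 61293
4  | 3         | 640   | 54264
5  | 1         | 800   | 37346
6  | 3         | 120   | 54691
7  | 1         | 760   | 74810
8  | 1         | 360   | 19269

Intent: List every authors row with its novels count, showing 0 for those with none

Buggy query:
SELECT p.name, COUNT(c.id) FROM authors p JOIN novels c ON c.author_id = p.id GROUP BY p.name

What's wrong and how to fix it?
Bug: An inner join excludes parents with zero children

Fix: Use LEFT JOIN so parents without children still appear (COUNT(c.id) gives 0)

Corrected query:
SELECT p.name, COUNT(c.id) FROM authors p LEFT JOIN novels c ON c.author_id = p.id GROUP BY p.name

Result:
name    | COUNT(c.id)
--------+------------
Asimov  | 5          
Austen  | 3          
Tolkien | 0          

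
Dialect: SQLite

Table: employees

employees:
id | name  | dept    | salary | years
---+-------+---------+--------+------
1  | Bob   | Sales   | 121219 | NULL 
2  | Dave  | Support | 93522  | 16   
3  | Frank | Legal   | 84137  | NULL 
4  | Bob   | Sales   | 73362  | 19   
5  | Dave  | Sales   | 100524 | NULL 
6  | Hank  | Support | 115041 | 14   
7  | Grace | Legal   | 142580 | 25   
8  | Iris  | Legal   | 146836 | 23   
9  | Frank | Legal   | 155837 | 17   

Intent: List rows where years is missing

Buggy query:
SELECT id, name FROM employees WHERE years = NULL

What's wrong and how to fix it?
Bug: '= NULL' is always unknown in SQL three-valued logic, so no rows match

Fix: Use IS NULL to test for NULL

Corrected query:
SELECT id, name FROM employees WHERE years IS NULL

Result:
id | name 
---+------
1  | Bob  
3  | Frank
5  | Dave 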